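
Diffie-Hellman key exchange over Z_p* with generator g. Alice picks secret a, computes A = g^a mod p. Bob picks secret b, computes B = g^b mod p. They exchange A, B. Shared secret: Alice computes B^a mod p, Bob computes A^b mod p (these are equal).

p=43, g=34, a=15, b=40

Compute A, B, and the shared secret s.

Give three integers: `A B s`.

Answer: 32 17 16

Derivation:
A = 34^15 mod 43  (bits of 15 = 1111)
  bit 0 = 1: r = r^2 * 34 mod 43 = 1^2 * 34 = 1*34 = 34
  bit 1 = 1: r = r^2 * 34 mod 43 = 34^2 * 34 = 38*34 = 2
  bit 2 = 1: r = r^2 * 34 mod 43 = 2^2 * 34 = 4*34 = 7
  bit 3 = 1: r = r^2 * 34 mod 43 = 7^2 * 34 = 6*34 = 32
  -> A = 32
B = 34^40 mod 43  (bits of 40 = 101000)
  bit 0 = 1: r = r^2 * 34 mod 43 = 1^2 * 34 = 1*34 = 34
  bit 1 = 0: r = r^2 mod 43 = 34^2 = 38
  bit 2 = 1: r = r^2 * 34 mod 43 = 38^2 * 34 = 25*34 = 33
  bit 3 = 0: r = r^2 mod 43 = 33^2 = 14
  bit 4 = 0: r = r^2 mod 43 = 14^2 = 24
  bit 5 = 0: r = r^2 mod 43 = 24^2 = 17
  -> B = 17
s = B^a = 17^15 mod 43  (bits of 15 = 1111)
  bit 0 = 1: r = r^2 * 17 mod 43 = 1^2 * 17 = 1*17 = 17
  bit 1 = 1: r = r^2 * 17 mod 43 = 17^2 * 17 = 31*17 = 11
  bit 2 = 1: r = r^2 * 17 mod 43 = 11^2 * 17 = 35*17 = 36
  bit 3 = 1: r = r^2 * 17 mod 43 = 36^2 * 17 = 6*17 = 16
  -> s = B^a = 16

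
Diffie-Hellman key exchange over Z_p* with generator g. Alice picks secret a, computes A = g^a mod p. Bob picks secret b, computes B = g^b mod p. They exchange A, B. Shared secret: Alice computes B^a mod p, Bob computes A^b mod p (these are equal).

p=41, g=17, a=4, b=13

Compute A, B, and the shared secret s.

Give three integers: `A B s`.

A = 17^4 mod 41  (bits of 4 = 100)
  bit 0 = 1: r = r^2 * 17 mod 41 = 1^2 * 17 = 1*17 = 17
  bit 1 = 0: r = r^2 mod 41 = 17^2 = 2
  bit 2 = 0: r = r^2 mod 41 = 2^2 = 4
  -> A = 4
B = 17^13 mod 41  (bits of 13 = 1101)
  bit 0 = 1: r = r^2 * 17 mod 41 = 1^2 * 17 = 1*17 = 17
  bit 1 = 1: r = r^2 * 17 mod 41 = 17^2 * 17 = 2*17 = 34
  bit 2 = 0: r = r^2 mod 41 = 34^2 = 8
  bit 3 = 1: r = r^2 * 17 mod 41 = 8^2 * 17 = 23*17 = 22
  -> B = 22
s = B^a = 22^4 mod 41  (bits of 4 = 100)
  bit 0 = 1: r = r^2 * 22 mod 41 = 1^2 * 22 = 1*22 = 22
  bit 1 = 0: r = r^2 mod 41 = 22^2 = 33
  bit 2 = 0: r = r^2 mod 41 = 33^2 = 23
  -> s = B^a = 23

Answer: 4 22 23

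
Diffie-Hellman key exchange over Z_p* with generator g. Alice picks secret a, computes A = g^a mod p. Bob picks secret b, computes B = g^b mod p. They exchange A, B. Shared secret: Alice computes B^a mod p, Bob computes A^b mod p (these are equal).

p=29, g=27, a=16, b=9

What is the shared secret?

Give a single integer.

Answer: 16

Derivation:
A = 27^16 mod 29  (bits of 16 = 10000)
  bit 0 = 1: r = r^2 * 27 mod 29 = 1^2 * 27 = 1*27 = 27
  bit 1 = 0: r = r^2 mod 29 = 27^2 = 4
  bit 2 = 0: r = r^2 mod 29 = 4^2 = 16
  bit 3 = 0: r = r^2 mod 29 = 16^2 = 24
  bit 4 = 0: r = r^2 mod 29 = 24^2 = 25
  -> A = 25
B = 27^9 mod 29  (bits of 9 = 1001)
  bit 0 = 1: r = r^2 * 27 mod 29 = 1^2 * 27 = 1*27 = 27
  bit 1 = 0: r = r^2 mod 29 = 27^2 = 4
  bit 2 = 0: r = r^2 mod 29 = 4^2 = 16
  bit 3 = 1: r = r^2 * 27 mod 29 = 16^2 * 27 = 24*27 = 10
  -> B = 10
s = B^a = 10^16 mod 29  (bits of 16 = 10000)
  bit 0 = 1: r = r^2 * 10 mod 29 = 1^2 * 10 = 1*10 = 10
  bit 1 = 0: r = r^2 mod 29 = 10^2 = 13
  bit 2 = 0: r = r^2 mod 29 = 13^2 = 24
  bit 3 = 0: r = r^2 mod 29 = 24^2 = 25
  bit 4 = 0: r = r^2 mod 29 = 25^2 = 16
  -> s = B^a = 16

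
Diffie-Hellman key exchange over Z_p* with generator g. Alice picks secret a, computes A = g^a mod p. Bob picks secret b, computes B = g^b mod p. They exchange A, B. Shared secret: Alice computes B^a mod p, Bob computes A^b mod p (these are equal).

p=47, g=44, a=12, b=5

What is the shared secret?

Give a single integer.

A = 44^12 mod 47  (bits of 12 = 1100)
  bit 0 = 1: r = r^2 * 44 mod 47 = 1^2 * 44 = 1*44 = 44
  bit 1 = 1: r = r^2 * 44 mod 47 = 44^2 * 44 = 9*44 = 20
  bit 2 = 0: r = r^2 mod 47 = 20^2 = 24
  bit 3 = 0: r = r^2 mod 47 = 24^2 = 12
  -> A = 12
B = 44^5 mod 47  (bits of 5 = 101)
  bit 0 = 1: r = r^2 * 44 mod 47 = 1^2 * 44 = 1*44 = 44
  bit 1 = 0: r = r^2 mod 47 = 44^2 = 9
  bit 2 = 1: r = r^2 * 44 mod 47 = 9^2 * 44 = 34*44 = 39
  -> B = 39
s = B^a = 39^12 mod 47  (bits of 12 = 1100)
  bit 0 = 1: r = r^2 * 39 mod 47 = 1^2 * 39 = 1*39 = 39
  bit 1 = 1: r = r^2 * 39 mod 47 = 39^2 * 39 = 17*39 = 5
  bit 2 = 0: r = r^2 mod 47 = 5^2 = 25
  bit 3 = 0: r = r^2 mod 47 = 25^2 = 14
  -> s = B^a = 14

Answer: 14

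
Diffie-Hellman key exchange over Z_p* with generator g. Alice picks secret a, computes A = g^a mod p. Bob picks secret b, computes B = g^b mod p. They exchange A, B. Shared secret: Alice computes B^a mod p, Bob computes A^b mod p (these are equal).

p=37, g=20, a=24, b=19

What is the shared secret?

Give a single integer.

A = 20^24 mod 37  (bits of 24 = 11000)
  bit 0 = 1: r = r^2 * 20 mod 37 = 1^2 * 20 = 1*20 = 20
  bit 1 = 1: r = r^2 * 20 mod 37 = 20^2 * 20 = 30*20 = 8
  bit 2 = 0: r = r^2 mod 37 = 8^2 = 27
  bit 3 = 0: r = r^2 mod 37 = 27^2 = 26
  bit 4 = 0: r = r^2 mod 37 = 26^2 = 10
  -> A = 10
B = 20^19 mod 37  (bits of 19 = 10011)
  bit 0 = 1: r = r^2 * 20 mod 37 = 1^2 * 20 = 1*20 = 20
  bit 1 = 0: r = r^2 mod 37 = 20^2 = 30
  bit 2 = 0: r = r^2 mod 37 = 30^2 = 12
  bit 3 = 1: r = r^2 * 20 mod 37 = 12^2 * 20 = 33*20 = 31
  bit 4 = 1: r = r^2 * 20 mod 37 = 31^2 * 20 = 36*20 = 17
  -> B = 17
s = B^a = 17^24 mod 37  (bits of 24 = 11000)
  bit 0 = 1: r = r^2 * 17 mod 37 = 1^2 * 17 = 1*17 = 17
  bit 1 = 1: r = r^2 * 17 mod 37 = 17^2 * 17 = 30*17 = 29
  bit 2 = 0: r = r^2 mod 37 = 29^2 = 27
  bit 3 = 0: r = r^2 mod 37 = 27^2 = 26
  bit 4 = 0: r = r^2 mod 37 = 26^2 = 10
  -> s = B^a = 10

Answer: 10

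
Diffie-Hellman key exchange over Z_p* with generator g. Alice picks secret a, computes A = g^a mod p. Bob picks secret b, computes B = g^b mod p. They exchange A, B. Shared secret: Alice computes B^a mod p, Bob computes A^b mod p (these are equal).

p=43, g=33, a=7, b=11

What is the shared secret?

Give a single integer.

A = 33^7 mod 43  (bits of 7 = 111)
  bit 0 = 1: r = r^2 * 33 mod 43 = 1^2 * 33 = 1*33 = 33
  bit 1 = 1: r = r^2 * 33 mod 43 = 33^2 * 33 = 14*33 = 32
  bit 2 = 1: r = r^2 * 33 mod 43 = 32^2 * 33 = 35*33 = 37
  -> A = 37
B = 33^11 mod 43  (bits of 11 = 1011)
  bit 0 = 1: r = r^2 * 33 mod 43 = 1^2 * 33 = 1*33 = 33
  bit 1 = 0: r = r^2 mod 43 = 33^2 = 14
  bit 2 = 1: r = r^2 * 33 mod 43 = 14^2 * 33 = 24*33 = 18
  bit 3 = 1: r = r^2 * 33 mod 43 = 18^2 * 33 = 23*33 = 28
  -> B = 28
s = B^a = 28^7 mod 43  (bits of 7 = 111)
  bit 0 = 1: r = r^2 * 28 mod 43 = 1^2 * 28 = 1*28 = 28
  bit 1 = 1: r = r^2 * 28 mod 43 = 28^2 * 28 = 10*28 = 22
  bit 2 = 1: r = r^2 * 28 mod 43 = 22^2 * 28 = 11*28 = 7
  -> s = B^a = 7

Answer: 7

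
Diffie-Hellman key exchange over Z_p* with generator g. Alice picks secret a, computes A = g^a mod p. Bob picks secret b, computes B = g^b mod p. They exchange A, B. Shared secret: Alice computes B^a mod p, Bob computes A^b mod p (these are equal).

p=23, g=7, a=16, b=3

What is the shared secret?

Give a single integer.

A = 7^16 mod 23  (bits of 16 = 10000)
  bit 0 = 1: r = r^2 * 7 mod 23 = 1^2 * 7 = 1*7 = 7
  bit 1 = 0: r = r^2 mod 23 = 7^2 = 3
  bit 2 = 0: r = r^2 mod 23 = 3^2 = 9
  bit 3 = 0: r = r^2 mod 23 = 9^2 = 12
  bit 4 = 0: r = r^2 mod 23 = 12^2 = 6
  -> A = 6
B = 7^3 mod 23  (bits of 3 = 11)
  bit 0 = 1: r = r^2 * 7 mod 23 = 1^2 * 7 = 1*7 = 7
  bit 1 = 1: r = r^2 * 7 mod 23 = 7^2 * 7 = 3*7 = 21
  -> B = 21
s = B^a = 21^16 mod 23  (bits of 16 = 10000)
  bit 0 = 1: r = r^2 * 21 mod 23 = 1^2 * 21 = 1*21 = 21
  bit 1 = 0: r = r^2 mod 23 = 21^2 = 4
  bit 2 = 0: r = r^2 mod 23 = 4^2 = 16
  bit 3 = 0: r = r^2 mod 23 = 16^2 = 3
  bit 4 = 0: r = r^2 mod 23 = 3^2 = 9
  -> s = B^a = 9

Answer: 9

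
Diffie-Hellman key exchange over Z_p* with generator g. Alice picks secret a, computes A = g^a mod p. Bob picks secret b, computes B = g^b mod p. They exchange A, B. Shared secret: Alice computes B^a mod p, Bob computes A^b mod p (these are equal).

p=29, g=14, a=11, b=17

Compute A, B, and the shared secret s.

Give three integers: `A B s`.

A = 14^11 mod 29  (bits of 11 = 1011)
  bit 0 = 1: r = r^2 * 14 mod 29 = 1^2 * 14 = 1*14 = 14
  bit 1 = 0: r = r^2 mod 29 = 14^2 = 22
  bit 2 = 1: r = r^2 * 14 mod 29 = 22^2 * 14 = 20*14 = 19
  bit 3 = 1: r = r^2 * 14 mod 29 = 19^2 * 14 = 13*14 = 8
  -> A = 8
B = 14^17 mod 29  (bits of 17 = 10001)
  bit 0 = 1: r = r^2 * 14 mod 29 = 1^2 * 14 = 1*14 = 14
  bit 1 = 0: r = r^2 mod 29 = 14^2 = 22
  bit 2 = 0: r = r^2 mod 29 = 22^2 = 20
  bit 3 = 0: r = r^2 mod 29 = 20^2 = 23
  bit 4 = 1: r = r^2 * 14 mod 29 = 23^2 * 14 = 7*14 = 11
  -> B = 11
s = B^a = 11^11 mod 29  (bits of 11 = 1011)
  bit 0 = 1: r = r^2 * 11 mod 29 = 1^2 * 11 = 1*11 = 11
  bit 1 = 0: r = r^2 mod 29 = 11^2 = 5
  bit 2 = 1: r = r^2 * 11 mod 29 = 5^2 * 11 = 25*11 = 14
  bit 3 = 1: r = r^2 * 11 mod 29 = 14^2 * 11 = 22*11 = 10
  -> s = B^a = 10

Answer: 8 11 10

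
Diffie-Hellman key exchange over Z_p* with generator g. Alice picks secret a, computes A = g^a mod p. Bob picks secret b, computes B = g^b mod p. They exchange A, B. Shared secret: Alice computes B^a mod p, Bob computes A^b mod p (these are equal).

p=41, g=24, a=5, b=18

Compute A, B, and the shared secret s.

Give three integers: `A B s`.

A = 24^5 mod 41  (bits of 5 = 101)
  bit 0 = 1: r = r^2 * 24 mod 41 = 1^2 * 24 = 1*24 = 24
  bit 1 = 0: r = r^2 mod 41 = 24^2 = 2
  bit 2 = 1: r = r^2 * 24 mod 41 = 2^2 * 24 = 4*24 = 14
  -> A = 14
B = 24^18 mod 41  (bits of 18 = 10010)
  bit 0 = 1: r = r^2 * 24 mod 41 = 1^2 * 24 = 1*24 = 24
  bit 1 = 0: r = r^2 mod 41 = 24^2 = 2
  bit 2 = 0: r = r^2 mod 41 = 2^2 = 4
  bit 3 = 1: r = r^2 * 24 mod 41 = 4^2 * 24 = 16*24 = 15
  bit 4 = 0: r = r^2 mod 41 = 15^2 = 20
  -> B = 20
s = B^a = 20^5 mod 41  (bits of 5 = 101)
  bit 0 = 1: r = r^2 * 20 mod 41 = 1^2 * 20 = 1*20 = 20
  bit 1 = 0: r = r^2 mod 41 = 20^2 = 31
  bit 2 = 1: r = r^2 * 20 mod 41 = 31^2 * 20 = 18*20 = 32
  -> s = B^a = 32

Answer: 14 20 32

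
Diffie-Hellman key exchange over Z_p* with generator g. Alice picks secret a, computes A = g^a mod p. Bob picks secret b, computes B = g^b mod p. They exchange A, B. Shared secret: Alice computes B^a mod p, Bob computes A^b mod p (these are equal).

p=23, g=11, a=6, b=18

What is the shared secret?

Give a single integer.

A = 11^6 mod 23  (bits of 6 = 110)
  bit 0 = 1: r = r^2 * 11 mod 23 = 1^2 * 11 = 1*11 = 11
  bit 1 = 1: r = r^2 * 11 mod 23 = 11^2 * 11 = 6*11 = 20
  bit 2 = 0: r = r^2 mod 23 = 20^2 = 9
  -> A = 9
B = 11^18 mod 23  (bits of 18 = 10010)
  bit 0 = 1: r = r^2 * 11 mod 23 = 1^2 * 11 = 1*11 = 11
  bit 1 = 0: r = r^2 mod 23 = 11^2 = 6
  bit 2 = 0: r = r^2 mod 23 = 6^2 = 13
  bit 3 = 1: r = r^2 * 11 mod 23 = 13^2 * 11 = 8*11 = 19
  bit 4 = 0: r = r^2 mod 23 = 19^2 = 16
  -> B = 16
s = B^a = 16^6 mod 23  (bits of 6 = 110)
  bit 0 = 1: r = r^2 * 16 mod 23 = 1^2 * 16 = 1*16 = 16
  bit 1 = 1: r = r^2 * 16 mod 23 = 16^2 * 16 = 3*16 = 2
  bit 2 = 0: r = r^2 mod 23 = 2^2 = 4
  -> s = B^a = 4

Answer: 4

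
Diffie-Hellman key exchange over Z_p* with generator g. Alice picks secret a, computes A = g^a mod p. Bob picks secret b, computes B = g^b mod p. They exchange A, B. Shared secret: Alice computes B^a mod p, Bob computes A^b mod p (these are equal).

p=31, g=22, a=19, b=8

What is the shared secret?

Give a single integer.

A = 22^19 mod 31  (bits of 19 = 10011)
  bit 0 = 1: r = r^2 * 22 mod 31 = 1^2 * 22 = 1*22 = 22
  bit 1 = 0: r = r^2 mod 31 = 22^2 = 19
  bit 2 = 0: r = r^2 mod 31 = 19^2 = 20
  bit 3 = 1: r = r^2 * 22 mod 31 = 20^2 * 22 = 28*22 = 27
  bit 4 = 1: r = r^2 * 22 mod 31 = 27^2 * 22 = 16*22 = 11
  -> A = 11
B = 22^8 mod 31  (bits of 8 = 1000)
  bit 0 = 1: r = r^2 * 22 mod 31 = 1^2 * 22 = 1*22 = 22
  bit 1 = 0: r = r^2 mod 31 = 22^2 = 19
  bit 2 = 0: r = r^2 mod 31 = 19^2 = 20
  bit 3 = 0: r = r^2 mod 31 = 20^2 = 28
  -> B = 28
s = B^a = 28^19 mod 31  (bits of 19 = 10011)
  bit 0 = 1: r = r^2 * 28 mod 31 = 1^2 * 28 = 1*28 = 28
  bit 1 = 0: r = r^2 mod 31 = 28^2 = 9
  bit 2 = 0: r = r^2 mod 31 = 9^2 = 19
  bit 3 = 1: r = r^2 * 28 mod 31 = 19^2 * 28 = 20*28 = 2
  bit 4 = 1: r = r^2 * 28 mod 31 = 2^2 * 28 = 4*28 = 19
  -> s = B^a = 19

Answer: 19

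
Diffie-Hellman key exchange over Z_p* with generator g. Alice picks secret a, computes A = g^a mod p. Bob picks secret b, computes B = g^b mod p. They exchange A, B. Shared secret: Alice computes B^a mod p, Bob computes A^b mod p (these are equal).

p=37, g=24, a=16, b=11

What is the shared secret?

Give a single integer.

Answer: 12

Derivation:
A = 24^16 mod 37  (bits of 16 = 10000)
  bit 0 = 1: r = r^2 * 24 mod 37 = 1^2 * 24 = 1*24 = 24
  bit 1 = 0: r = r^2 mod 37 = 24^2 = 21
  bit 2 = 0: r = r^2 mod 37 = 21^2 = 34
  bit 3 = 0: r = r^2 mod 37 = 34^2 = 9
  bit 4 = 0: r = r^2 mod 37 = 9^2 = 7
  -> A = 7
B = 24^11 mod 37  (bits of 11 = 1011)
  bit 0 = 1: r = r^2 * 24 mod 37 = 1^2 * 24 = 1*24 = 24
  bit 1 = 0: r = r^2 mod 37 = 24^2 = 21
  bit 2 = 1: r = r^2 * 24 mod 37 = 21^2 * 24 = 34*24 = 2
  bit 3 = 1: r = r^2 * 24 mod 37 = 2^2 * 24 = 4*24 = 22
  -> B = 22
s = B^a = 22^16 mod 37  (bits of 16 = 10000)
  bit 0 = 1: r = r^2 * 22 mod 37 = 1^2 * 22 = 1*22 = 22
  bit 1 = 0: r = r^2 mod 37 = 22^2 = 3
  bit 2 = 0: r = r^2 mod 37 = 3^2 = 9
  bit 3 = 0: r = r^2 mod 37 = 9^2 = 7
  bit 4 = 0: r = r^2 mod 37 = 7^2 = 12
  -> s = B^a = 12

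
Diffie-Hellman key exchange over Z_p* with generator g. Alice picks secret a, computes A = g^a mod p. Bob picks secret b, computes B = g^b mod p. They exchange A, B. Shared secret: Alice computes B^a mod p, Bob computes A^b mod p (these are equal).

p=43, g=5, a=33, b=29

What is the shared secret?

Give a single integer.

Answer: 2

Derivation:
A = 5^33 mod 43  (bits of 33 = 100001)
  bit 0 = 1: r = r^2 * 5 mod 43 = 1^2 * 5 = 1*5 = 5
  bit 1 = 0: r = r^2 mod 43 = 5^2 = 25
  bit 2 = 0: r = r^2 mod 43 = 25^2 = 23
  bit 3 = 0: r = r^2 mod 43 = 23^2 = 13
  bit 4 = 0: r = r^2 mod 43 = 13^2 = 40
  bit 5 = 1: r = r^2 * 5 mod 43 = 40^2 * 5 = 9*5 = 2
  -> A = 2
B = 5^29 mod 43  (bits of 29 = 11101)
  bit 0 = 1: r = r^2 * 5 mod 43 = 1^2 * 5 = 1*5 = 5
  bit 1 = 1: r = r^2 * 5 mod 43 = 5^2 * 5 = 25*5 = 39
  bit 2 = 1: r = r^2 * 5 mod 43 = 39^2 * 5 = 16*5 = 37
  bit 3 = 0: r = r^2 mod 43 = 37^2 = 36
  bit 4 = 1: r = r^2 * 5 mod 43 = 36^2 * 5 = 6*5 = 30
  -> B = 30
s = B^a = 30^33 mod 43  (bits of 33 = 100001)
  bit 0 = 1: r = r^2 * 30 mod 43 = 1^2 * 30 = 1*30 = 30
  bit 1 = 0: r = r^2 mod 43 = 30^2 = 40
  bit 2 = 0: r = r^2 mod 43 = 40^2 = 9
  bit 3 = 0: r = r^2 mod 43 = 9^2 = 38
  bit 4 = 0: r = r^2 mod 43 = 38^2 = 25
  bit 5 = 1: r = r^2 * 30 mod 43 = 25^2 * 30 = 23*30 = 2
  -> s = B^a = 2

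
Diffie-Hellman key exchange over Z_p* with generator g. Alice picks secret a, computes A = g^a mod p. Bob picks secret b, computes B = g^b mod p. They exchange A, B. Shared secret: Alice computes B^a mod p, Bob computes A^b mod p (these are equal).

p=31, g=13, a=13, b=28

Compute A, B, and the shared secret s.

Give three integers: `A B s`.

A = 13^13 mod 31  (bits of 13 = 1101)
  bit 0 = 1: r = r^2 * 13 mod 31 = 1^2 * 13 = 1*13 = 13
  bit 1 = 1: r = r^2 * 13 mod 31 = 13^2 * 13 = 14*13 = 27
  bit 2 = 0: r = r^2 mod 31 = 27^2 = 16
  bit 3 = 1: r = r^2 * 13 mod 31 = 16^2 * 13 = 8*13 = 11
  -> A = 11
B = 13^28 mod 31  (bits of 28 = 11100)
  bit 0 = 1: r = r^2 * 13 mod 31 = 1^2 * 13 = 1*13 = 13
  bit 1 = 1: r = r^2 * 13 mod 31 = 13^2 * 13 = 14*13 = 27
  bit 2 = 1: r = r^2 * 13 mod 31 = 27^2 * 13 = 16*13 = 22
  bit 3 = 0: r = r^2 mod 31 = 22^2 = 19
  bit 4 = 0: r = r^2 mod 31 = 19^2 = 20
  -> B = 20
s = B^a = 20^13 mod 31  (bits of 13 = 1101)
  bit 0 = 1: r = r^2 * 20 mod 31 = 1^2 * 20 = 1*20 = 20
  bit 1 = 1: r = r^2 * 20 mod 31 = 20^2 * 20 = 28*20 = 2
  bit 2 = 0: r = r^2 mod 31 = 2^2 = 4
  bit 3 = 1: r = r^2 * 20 mod 31 = 4^2 * 20 = 16*20 = 10
  -> s = B^a = 10

Answer: 11 20 10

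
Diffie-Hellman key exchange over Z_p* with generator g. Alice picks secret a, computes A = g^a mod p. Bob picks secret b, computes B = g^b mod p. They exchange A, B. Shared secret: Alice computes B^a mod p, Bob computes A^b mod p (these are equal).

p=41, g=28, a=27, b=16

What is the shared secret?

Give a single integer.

A = 28^27 mod 41  (bits of 27 = 11011)
  bit 0 = 1: r = r^2 * 28 mod 41 = 1^2 * 28 = 1*28 = 28
  bit 1 = 1: r = r^2 * 28 mod 41 = 28^2 * 28 = 5*28 = 17
  bit 2 = 0: r = r^2 mod 41 = 17^2 = 2
  bit 3 = 1: r = r^2 * 28 mod 41 = 2^2 * 28 = 4*28 = 30
  bit 4 = 1: r = r^2 * 28 mod 41 = 30^2 * 28 = 39*28 = 26
  -> A = 26
B = 28^16 mod 41  (bits of 16 = 10000)
  bit 0 = 1: r = r^2 * 28 mod 41 = 1^2 * 28 = 1*28 = 28
  bit 1 = 0: r = r^2 mod 41 = 28^2 = 5
  bit 2 = 0: r = r^2 mod 41 = 5^2 = 25
  bit 3 = 0: r = r^2 mod 41 = 25^2 = 10
  bit 4 = 0: r = r^2 mod 41 = 10^2 = 18
  -> B = 18
s = B^a = 18^27 mod 41  (bits of 27 = 11011)
  bit 0 = 1: r = r^2 * 18 mod 41 = 1^2 * 18 = 1*18 = 18
  bit 1 = 1: r = r^2 * 18 mod 41 = 18^2 * 18 = 37*18 = 10
  bit 2 = 0: r = r^2 mod 41 = 10^2 = 18
  bit 3 = 1: r = r^2 * 18 mod 41 = 18^2 * 18 = 37*18 = 10
  bit 4 = 1: r = r^2 * 18 mod 41 = 10^2 * 18 = 18*18 = 37
  -> s = B^a = 37

Answer: 37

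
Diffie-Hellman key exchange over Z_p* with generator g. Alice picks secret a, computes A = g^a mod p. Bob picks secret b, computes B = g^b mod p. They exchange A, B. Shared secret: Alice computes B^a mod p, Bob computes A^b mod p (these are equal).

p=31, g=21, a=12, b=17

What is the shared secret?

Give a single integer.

A = 21^12 mod 31  (bits of 12 = 1100)
  bit 0 = 1: r = r^2 * 21 mod 31 = 1^2 * 21 = 1*21 = 21
  bit 1 = 1: r = r^2 * 21 mod 31 = 21^2 * 21 = 7*21 = 23
  bit 2 = 0: r = r^2 mod 31 = 23^2 = 2
  bit 3 = 0: r = r^2 mod 31 = 2^2 = 4
  -> A = 4
B = 21^17 mod 31  (bits of 17 = 10001)
  bit 0 = 1: r = r^2 * 21 mod 31 = 1^2 * 21 = 1*21 = 21
  bit 1 = 0: r = r^2 mod 31 = 21^2 = 7
  bit 2 = 0: r = r^2 mod 31 = 7^2 = 18
  bit 3 = 0: r = r^2 mod 31 = 18^2 = 14
  bit 4 = 1: r = r^2 * 21 mod 31 = 14^2 * 21 = 10*21 = 24
  -> B = 24
s = B^a = 24^12 mod 31  (bits of 12 = 1100)
  bit 0 = 1: r = r^2 * 24 mod 31 = 1^2 * 24 = 1*24 = 24
  bit 1 = 1: r = r^2 * 24 mod 31 = 24^2 * 24 = 18*24 = 29
  bit 2 = 0: r = r^2 mod 31 = 29^2 = 4
  bit 3 = 0: r = r^2 mod 31 = 4^2 = 16
  -> s = B^a = 16

Answer: 16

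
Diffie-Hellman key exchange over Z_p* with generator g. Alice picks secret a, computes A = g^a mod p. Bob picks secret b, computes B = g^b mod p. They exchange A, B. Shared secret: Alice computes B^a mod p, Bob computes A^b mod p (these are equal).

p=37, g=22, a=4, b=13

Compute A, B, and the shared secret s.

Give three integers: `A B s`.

Answer: 9 17 12

Derivation:
A = 22^4 mod 37  (bits of 4 = 100)
  bit 0 = 1: r = r^2 * 22 mod 37 = 1^2 * 22 = 1*22 = 22
  bit 1 = 0: r = r^2 mod 37 = 22^2 = 3
  bit 2 = 0: r = r^2 mod 37 = 3^2 = 9
  -> A = 9
B = 22^13 mod 37  (bits of 13 = 1101)
  bit 0 = 1: r = r^2 * 22 mod 37 = 1^2 * 22 = 1*22 = 22
  bit 1 = 1: r = r^2 * 22 mod 37 = 22^2 * 22 = 3*22 = 29
  bit 2 = 0: r = r^2 mod 37 = 29^2 = 27
  bit 3 = 1: r = r^2 * 22 mod 37 = 27^2 * 22 = 26*22 = 17
  -> B = 17
s = B^a = 17^4 mod 37  (bits of 4 = 100)
  bit 0 = 1: r = r^2 * 17 mod 37 = 1^2 * 17 = 1*17 = 17
  bit 1 = 0: r = r^2 mod 37 = 17^2 = 30
  bit 2 = 0: r = r^2 mod 37 = 30^2 = 12
  -> s = B^a = 12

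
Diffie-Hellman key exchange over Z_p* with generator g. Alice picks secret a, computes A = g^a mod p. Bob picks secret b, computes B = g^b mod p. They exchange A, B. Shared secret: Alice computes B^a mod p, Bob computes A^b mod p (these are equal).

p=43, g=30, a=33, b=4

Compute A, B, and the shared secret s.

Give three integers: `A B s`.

Answer: 2 9 16

Derivation:
A = 30^33 mod 43  (bits of 33 = 100001)
  bit 0 = 1: r = r^2 * 30 mod 43 = 1^2 * 30 = 1*30 = 30
  bit 1 = 0: r = r^2 mod 43 = 30^2 = 40
  bit 2 = 0: r = r^2 mod 43 = 40^2 = 9
  bit 3 = 0: r = r^2 mod 43 = 9^2 = 38
  bit 4 = 0: r = r^2 mod 43 = 38^2 = 25
  bit 5 = 1: r = r^2 * 30 mod 43 = 25^2 * 30 = 23*30 = 2
  -> A = 2
B = 30^4 mod 43  (bits of 4 = 100)
  bit 0 = 1: r = r^2 * 30 mod 43 = 1^2 * 30 = 1*30 = 30
  bit 1 = 0: r = r^2 mod 43 = 30^2 = 40
  bit 2 = 0: r = r^2 mod 43 = 40^2 = 9
  -> B = 9
s = B^a = 9^33 mod 43  (bits of 33 = 100001)
  bit 0 = 1: r = r^2 * 9 mod 43 = 1^2 * 9 = 1*9 = 9
  bit 1 = 0: r = r^2 mod 43 = 9^2 = 38
  bit 2 = 0: r = r^2 mod 43 = 38^2 = 25
  bit 3 = 0: r = r^2 mod 43 = 25^2 = 23
  bit 4 = 0: r = r^2 mod 43 = 23^2 = 13
  bit 5 = 1: r = r^2 * 9 mod 43 = 13^2 * 9 = 40*9 = 16
  -> s = B^a = 16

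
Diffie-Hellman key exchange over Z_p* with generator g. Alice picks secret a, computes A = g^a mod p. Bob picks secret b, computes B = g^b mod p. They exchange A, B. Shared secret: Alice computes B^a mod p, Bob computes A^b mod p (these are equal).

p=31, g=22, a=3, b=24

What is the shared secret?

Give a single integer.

Answer: 2

Derivation:
A = 22^3 mod 31  (bits of 3 = 11)
  bit 0 = 1: r = r^2 * 22 mod 31 = 1^2 * 22 = 1*22 = 22
  bit 1 = 1: r = r^2 * 22 mod 31 = 22^2 * 22 = 19*22 = 15
  -> A = 15
B = 22^24 mod 31  (bits of 24 = 11000)
  bit 0 = 1: r = r^2 * 22 mod 31 = 1^2 * 22 = 1*22 = 22
  bit 1 = 1: r = r^2 * 22 mod 31 = 22^2 * 22 = 19*22 = 15
  bit 2 = 0: r = r^2 mod 31 = 15^2 = 8
  bit 3 = 0: r = r^2 mod 31 = 8^2 = 2
  bit 4 = 0: r = r^2 mod 31 = 2^2 = 4
  -> B = 4
s = B^a = 4^3 mod 31  (bits of 3 = 11)
  bit 0 = 1: r = r^2 * 4 mod 31 = 1^2 * 4 = 1*4 = 4
  bit 1 = 1: r = r^2 * 4 mod 31 = 4^2 * 4 = 16*4 = 2
  -> s = B^a = 2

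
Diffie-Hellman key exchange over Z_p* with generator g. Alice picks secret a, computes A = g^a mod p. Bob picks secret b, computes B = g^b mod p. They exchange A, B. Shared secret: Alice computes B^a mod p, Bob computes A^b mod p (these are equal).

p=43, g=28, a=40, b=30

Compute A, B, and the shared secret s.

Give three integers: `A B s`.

A = 28^40 mod 43  (bits of 40 = 101000)
  bit 0 = 1: r = r^2 * 28 mod 43 = 1^2 * 28 = 1*28 = 28
  bit 1 = 0: r = r^2 mod 43 = 28^2 = 10
  bit 2 = 1: r = r^2 * 28 mod 43 = 10^2 * 28 = 14*28 = 5
  bit 3 = 0: r = r^2 mod 43 = 5^2 = 25
  bit 4 = 0: r = r^2 mod 43 = 25^2 = 23
  bit 5 = 0: r = r^2 mod 43 = 23^2 = 13
  -> A = 13
B = 28^30 mod 43  (bits of 30 = 11110)
  bit 0 = 1: r = r^2 * 28 mod 43 = 1^2 * 28 = 1*28 = 28
  bit 1 = 1: r = r^2 * 28 mod 43 = 28^2 * 28 = 10*28 = 22
  bit 2 = 1: r = r^2 * 28 mod 43 = 22^2 * 28 = 11*28 = 7
  bit 3 = 1: r = r^2 * 28 mod 43 = 7^2 * 28 = 6*28 = 39
  bit 4 = 0: r = r^2 mod 43 = 39^2 = 16
  -> B = 16
s = B^a = 16^40 mod 43  (bits of 40 = 101000)
  bit 0 = 1: r = r^2 * 16 mod 43 = 1^2 * 16 = 1*16 = 16
  bit 1 = 0: r = r^2 mod 43 = 16^2 = 41
  bit 2 = 1: r = r^2 * 16 mod 43 = 41^2 * 16 = 4*16 = 21
  bit 3 = 0: r = r^2 mod 43 = 21^2 = 11
  bit 4 = 0: r = r^2 mod 43 = 11^2 = 35
  bit 5 = 0: r = r^2 mod 43 = 35^2 = 21
  -> s = B^a = 21

Answer: 13 16 21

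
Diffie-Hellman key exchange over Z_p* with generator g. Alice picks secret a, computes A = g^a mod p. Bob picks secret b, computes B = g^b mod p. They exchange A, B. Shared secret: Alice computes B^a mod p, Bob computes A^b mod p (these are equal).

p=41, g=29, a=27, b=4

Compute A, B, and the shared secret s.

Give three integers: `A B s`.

Answer: 22 31 23

Derivation:
A = 29^27 mod 41  (bits of 27 = 11011)
  bit 0 = 1: r = r^2 * 29 mod 41 = 1^2 * 29 = 1*29 = 29
  bit 1 = 1: r = r^2 * 29 mod 41 = 29^2 * 29 = 21*29 = 35
  bit 2 = 0: r = r^2 mod 41 = 35^2 = 36
  bit 3 = 1: r = r^2 * 29 mod 41 = 36^2 * 29 = 25*29 = 28
  bit 4 = 1: r = r^2 * 29 mod 41 = 28^2 * 29 = 5*29 = 22
  -> A = 22
B = 29^4 mod 41  (bits of 4 = 100)
  bit 0 = 1: r = r^2 * 29 mod 41 = 1^2 * 29 = 1*29 = 29
  bit 1 = 0: r = r^2 mod 41 = 29^2 = 21
  bit 2 = 0: r = r^2 mod 41 = 21^2 = 31
  -> B = 31
s = B^a = 31^27 mod 41  (bits of 27 = 11011)
  bit 0 = 1: r = r^2 * 31 mod 41 = 1^2 * 31 = 1*31 = 31
  bit 1 = 1: r = r^2 * 31 mod 41 = 31^2 * 31 = 18*31 = 25
  bit 2 = 0: r = r^2 mod 41 = 25^2 = 10
  bit 3 = 1: r = r^2 * 31 mod 41 = 10^2 * 31 = 18*31 = 25
  bit 4 = 1: r = r^2 * 31 mod 41 = 25^2 * 31 = 10*31 = 23
  -> s = B^a = 23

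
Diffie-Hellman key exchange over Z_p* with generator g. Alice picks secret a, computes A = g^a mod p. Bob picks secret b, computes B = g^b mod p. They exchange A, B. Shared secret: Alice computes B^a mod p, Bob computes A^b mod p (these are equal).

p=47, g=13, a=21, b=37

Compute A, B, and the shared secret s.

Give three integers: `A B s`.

Answer: 5 30 20

Derivation:
A = 13^21 mod 47  (bits of 21 = 10101)
  bit 0 = 1: r = r^2 * 13 mod 47 = 1^2 * 13 = 1*13 = 13
  bit 1 = 0: r = r^2 mod 47 = 13^2 = 28
  bit 2 = 1: r = r^2 * 13 mod 47 = 28^2 * 13 = 32*13 = 40
  bit 3 = 0: r = r^2 mod 47 = 40^2 = 2
  bit 4 = 1: r = r^2 * 13 mod 47 = 2^2 * 13 = 4*13 = 5
  -> A = 5
B = 13^37 mod 47  (bits of 37 = 100101)
  bit 0 = 1: r = r^2 * 13 mod 47 = 1^2 * 13 = 1*13 = 13
  bit 1 = 0: r = r^2 mod 47 = 13^2 = 28
  bit 2 = 0: r = r^2 mod 47 = 28^2 = 32
  bit 3 = 1: r = r^2 * 13 mod 47 = 32^2 * 13 = 37*13 = 11
  bit 4 = 0: r = r^2 mod 47 = 11^2 = 27
  bit 5 = 1: r = r^2 * 13 mod 47 = 27^2 * 13 = 24*13 = 30
  -> B = 30
s = B^a = 30^21 mod 47  (bits of 21 = 10101)
  bit 0 = 1: r = r^2 * 30 mod 47 = 1^2 * 30 = 1*30 = 30
  bit 1 = 0: r = r^2 mod 47 = 30^2 = 7
  bit 2 = 1: r = r^2 * 30 mod 47 = 7^2 * 30 = 2*30 = 13
  bit 3 = 0: r = r^2 mod 47 = 13^2 = 28
  bit 4 = 1: r = r^2 * 30 mod 47 = 28^2 * 30 = 32*30 = 20
  -> s = B^a = 20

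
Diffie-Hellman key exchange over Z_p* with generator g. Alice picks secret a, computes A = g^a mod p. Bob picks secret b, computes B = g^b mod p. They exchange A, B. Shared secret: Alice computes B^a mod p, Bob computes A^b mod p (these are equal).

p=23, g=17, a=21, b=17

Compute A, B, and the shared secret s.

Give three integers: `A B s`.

Answer: 19 11 21

Derivation:
A = 17^21 mod 23  (bits of 21 = 10101)
  bit 0 = 1: r = r^2 * 17 mod 23 = 1^2 * 17 = 1*17 = 17
  bit 1 = 0: r = r^2 mod 23 = 17^2 = 13
  bit 2 = 1: r = r^2 * 17 mod 23 = 13^2 * 17 = 8*17 = 21
  bit 3 = 0: r = r^2 mod 23 = 21^2 = 4
  bit 4 = 1: r = r^2 * 17 mod 23 = 4^2 * 17 = 16*17 = 19
  -> A = 19
B = 17^17 mod 23  (bits of 17 = 10001)
  bit 0 = 1: r = r^2 * 17 mod 23 = 1^2 * 17 = 1*17 = 17
  bit 1 = 0: r = r^2 mod 23 = 17^2 = 13
  bit 2 = 0: r = r^2 mod 23 = 13^2 = 8
  bit 3 = 0: r = r^2 mod 23 = 8^2 = 18
  bit 4 = 1: r = r^2 * 17 mod 23 = 18^2 * 17 = 2*17 = 11
  -> B = 11
s = B^a = 11^21 mod 23  (bits of 21 = 10101)
  bit 0 = 1: r = r^2 * 11 mod 23 = 1^2 * 11 = 1*11 = 11
  bit 1 = 0: r = r^2 mod 23 = 11^2 = 6
  bit 2 = 1: r = r^2 * 11 mod 23 = 6^2 * 11 = 13*11 = 5
  bit 3 = 0: r = r^2 mod 23 = 5^2 = 2
  bit 4 = 1: r = r^2 * 11 mod 23 = 2^2 * 11 = 4*11 = 21
  -> s = B^a = 21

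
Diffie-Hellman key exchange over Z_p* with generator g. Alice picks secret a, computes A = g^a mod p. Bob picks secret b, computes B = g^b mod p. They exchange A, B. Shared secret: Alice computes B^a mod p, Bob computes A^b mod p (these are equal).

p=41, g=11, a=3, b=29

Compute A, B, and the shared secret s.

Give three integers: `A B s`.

Answer: 19 29 35

Derivation:
A = 11^3 mod 41  (bits of 3 = 11)
  bit 0 = 1: r = r^2 * 11 mod 41 = 1^2 * 11 = 1*11 = 11
  bit 1 = 1: r = r^2 * 11 mod 41 = 11^2 * 11 = 39*11 = 19
  -> A = 19
B = 11^29 mod 41  (bits of 29 = 11101)
  bit 0 = 1: r = r^2 * 11 mod 41 = 1^2 * 11 = 1*11 = 11
  bit 1 = 1: r = r^2 * 11 mod 41 = 11^2 * 11 = 39*11 = 19
  bit 2 = 1: r = r^2 * 11 mod 41 = 19^2 * 11 = 33*11 = 35
  bit 3 = 0: r = r^2 mod 41 = 35^2 = 36
  bit 4 = 1: r = r^2 * 11 mod 41 = 36^2 * 11 = 25*11 = 29
  -> B = 29
s = B^a = 29^3 mod 41  (bits of 3 = 11)
  bit 0 = 1: r = r^2 * 29 mod 41 = 1^2 * 29 = 1*29 = 29
  bit 1 = 1: r = r^2 * 29 mod 41 = 29^2 * 29 = 21*29 = 35
  -> s = B^a = 35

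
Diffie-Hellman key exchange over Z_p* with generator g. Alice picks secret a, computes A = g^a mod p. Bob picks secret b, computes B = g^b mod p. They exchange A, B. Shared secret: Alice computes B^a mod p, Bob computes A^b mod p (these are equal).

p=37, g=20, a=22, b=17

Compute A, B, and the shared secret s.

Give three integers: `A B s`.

Answer: 25 24 3

Derivation:
A = 20^22 mod 37  (bits of 22 = 10110)
  bit 0 = 1: r = r^2 * 20 mod 37 = 1^2 * 20 = 1*20 = 20
  bit 1 = 0: r = r^2 mod 37 = 20^2 = 30
  bit 2 = 1: r = r^2 * 20 mod 37 = 30^2 * 20 = 12*20 = 18
  bit 3 = 1: r = r^2 * 20 mod 37 = 18^2 * 20 = 28*20 = 5
  bit 4 = 0: r = r^2 mod 37 = 5^2 = 25
  -> A = 25
B = 20^17 mod 37  (bits of 17 = 10001)
  bit 0 = 1: r = r^2 * 20 mod 37 = 1^2 * 20 = 1*20 = 20
  bit 1 = 0: r = r^2 mod 37 = 20^2 = 30
  bit 2 = 0: r = r^2 mod 37 = 30^2 = 12
  bit 3 = 0: r = r^2 mod 37 = 12^2 = 33
  bit 4 = 1: r = r^2 * 20 mod 37 = 33^2 * 20 = 16*20 = 24
  -> B = 24
s = B^a = 24^22 mod 37  (bits of 22 = 10110)
  bit 0 = 1: r = r^2 * 24 mod 37 = 1^2 * 24 = 1*24 = 24
  bit 1 = 0: r = r^2 mod 37 = 24^2 = 21
  bit 2 = 1: r = r^2 * 24 mod 37 = 21^2 * 24 = 34*24 = 2
  bit 3 = 1: r = r^2 * 24 mod 37 = 2^2 * 24 = 4*24 = 22
  bit 4 = 0: r = r^2 mod 37 = 22^2 = 3
  -> s = B^a = 3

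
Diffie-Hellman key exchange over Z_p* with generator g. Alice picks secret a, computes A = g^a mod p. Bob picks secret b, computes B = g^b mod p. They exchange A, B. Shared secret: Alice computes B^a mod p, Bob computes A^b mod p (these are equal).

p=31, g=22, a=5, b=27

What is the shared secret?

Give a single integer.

Answer: 30

Derivation:
A = 22^5 mod 31  (bits of 5 = 101)
  bit 0 = 1: r = r^2 * 22 mod 31 = 1^2 * 22 = 1*22 = 22
  bit 1 = 0: r = r^2 mod 31 = 22^2 = 19
  bit 2 = 1: r = r^2 * 22 mod 31 = 19^2 * 22 = 20*22 = 6
  -> A = 6
B = 22^27 mod 31  (bits of 27 = 11011)
  bit 0 = 1: r = r^2 * 22 mod 31 = 1^2 * 22 = 1*22 = 22
  bit 1 = 1: r = r^2 * 22 mod 31 = 22^2 * 22 = 19*22 = 15
  bit 2 = 0: r = r^2 mod 31 = 15^2 = 8
  bit 3 = 1: r = r^2 * 22 mod 31 = 8^2 * 22 = 2*22 = 13
  bit 4 = 1: r = r^2 * 22 mod 31 = 13^2 * 22 = 14*22 = 29
  -> B = 29
s = B^a = 29^5 mod 31  (bits of 5 = 101)
  bit 0 = 1: r = r^2 * 29 mod 31 = 1^2 * 29 = 1*29 = 29
  bit 1 = 0: r = r^2 mod 31 = 29^2 = 4
  bit 2 = 1: r = r^2 * 29 mod 31 = 4^2 * 29 = 16*29 = 30
  -> s = B^a = 30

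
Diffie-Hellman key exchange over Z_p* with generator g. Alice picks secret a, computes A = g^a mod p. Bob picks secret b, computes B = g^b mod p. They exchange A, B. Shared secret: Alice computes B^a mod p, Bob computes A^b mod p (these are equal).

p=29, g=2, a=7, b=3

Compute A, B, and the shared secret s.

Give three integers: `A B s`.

A = 2^7 mod 29  (bits of 7 = 111)
  bit 0 = 1: r = r^2 * 2 mod 29 = 1^2 * 2 = 1*2 = 2
  bit 1 = 1: r = r^2 * 2 mod 29 = 2^2 * 2 = 4*2 = 8
  bit 2 = 1: r = r^2 * 2 mod 29 = 8^2 * 2 = 6*2 = 12
  -> A = 12
B = 2^3 mod 29  (bits of 3 = 11)
  bit 0 = 1: r = r^2 * 2 mod 29 = 1^2 * 2 = 1*2 = 2
  bit 1 = 1: r = r^2 * 2 mod 29 = 2^2 * 2 = 4*2 = 8
  -> B = 8
s = B^a = 8^7 mod 29  (bits of 7 = 111)
  bit 0 = 1: r = r^2 * 8 mod 29 = 1^2 * 8 = 1*8 = 8
  bit 1 = 1: r = r^2 * 8 mod 29 = 8^2 * 8 = 6*8 = 19
  bit 2 = 1: r = r^2 * 8 mod 29 = 19^2 * 8 = 13*8 = 17
  -> s = B^a = 17

Answer: 12 8 17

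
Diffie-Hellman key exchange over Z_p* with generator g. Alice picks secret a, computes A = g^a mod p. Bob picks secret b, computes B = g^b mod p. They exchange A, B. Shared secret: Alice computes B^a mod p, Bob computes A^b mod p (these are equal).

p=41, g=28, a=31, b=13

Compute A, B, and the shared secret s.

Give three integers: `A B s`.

Answer: 35 30 17

Derivation:
A = 28^31 mod 41  (bits of 31 = 11111)
  bit 0 = 1: r = r^2 * 28 mod 41 = 1^2 * 28 = 1*28 = 28
  bit 1 = 1: r = r^2 * 28 mod 41 = 28^2 * 28 = 5*28 = 17
  bit 2 = 1: r = r^2 * 28 mod 41 = 17^2 * 28 = 2*28 = 15
  bit 3 = 1: r = r^2 * 28 mod 41 = 15^2 * 28 = 20*28 = 27
  bit 4 = 1: r = r^2 * 28 mod 41 = 27^2 * 28 = 32*28 = 35
  -> A = 35
B = 28^13 mod 41  (bits of 13 = 1101)
  bit 0 = 1: r = r^2 * 28 mod 41 = 1^2 * 28 = 1*28 = 28
  bit 1 = 1: r = r^2 * 28 mod 41 = 28^2 * 28 = 5*28 = 17
  bit 2 = 0: r = r^2 mod 41 = 17^2 = 2
  bit 3 = 1: r = r^2 * 28 mod 41 = 2^2 * 28 = 4*28 = 30
  -> B = 30
s = B^a = 30^31 mod 41  (bits of 31 = 11111)
  bit 0 = 1: r = r^2 * 30 mod 41 = 1^2 * 30 = 1*30 = 30
  bit 1 = 1: r = r^2 * 30 mod 41 = 30^2 * 30 = 39*30 = 22
  bit 2 = 1: r = r^2 * 30 mod 41 = 22^2 * 30 = 33*30 = 6
  bit 3 = 1: r = r^2 * 30 mod 41 = 6^2 * 30 = 36*30 = 14
  bit 4 = 1: r = r^2 * 30 mod 41 = 14^2 * 30 = 32*30 = 17
  -> s = B^a = 17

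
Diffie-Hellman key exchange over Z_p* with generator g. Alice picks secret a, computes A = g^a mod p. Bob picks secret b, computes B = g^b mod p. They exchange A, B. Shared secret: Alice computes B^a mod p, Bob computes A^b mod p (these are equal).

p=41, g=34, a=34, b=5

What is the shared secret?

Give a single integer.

A = 34^34 mod 41  (bits of 34 = 100010)
  bit 0 = 1: r = r^2 * 34 mod 41 = 1^2 * 34 = 1*34 = 34
  bit 1 = 0: r = r^2 mod 41 = 34^2 = 8
  bit 2 = 0: r = r^2 mod 41 = 8^2 = 23
  bit 3 = 0: r = r^2 mod 41 = 23^2 = 37
  bit 4 = 1: r = r^2 * 34 mod 41 = 37^2 * 34 = 16*34 = 11
  bit 5 = 0: r = r^2 mod 41 = 11^2 = 39
  -> A = 39
B = 34^5 mod 41  (bits of 5 = 101)
  bit 0 = 1: r = r^2 * 34 mod 41 = 1^2 * 34 = 1*34 = 34
  bit 1 = 0: r = r^2 mod 41 = 34^2 = 8
  bit 2 = 1: r = r^2 * 34 mod 41 = 8^2 * 34 = 23*34 = 3
  -> B = 3
s = B^a = 3^34 mod 41  (bits of 34 = 100010)
  bit 0 = 1: r = r^2 * 3 mod 41 = 1^2 * 3 = 1*3 = 3
  bit 1 = 0: r = r^2 mod 41 = 3^2 = 9
  bit 2 = 0: r = r^2 mod 41 = 9^2 = 40
  bit 3 = 0: r = r^2 mod 41 = 40^2 = 1
  bit 4 = 1: r = r^2 * 3 mod 41 = 1^2 * 3 = 1*3 = 3
  bit 5 = 0: r = r^2 mod 41 = 3^2 = 9
  -> s = B^a = 9

Answer: 9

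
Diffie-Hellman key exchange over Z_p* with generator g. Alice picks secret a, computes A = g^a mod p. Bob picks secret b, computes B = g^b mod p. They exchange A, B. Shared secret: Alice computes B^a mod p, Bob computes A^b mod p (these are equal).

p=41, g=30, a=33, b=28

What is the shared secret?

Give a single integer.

Answer: 4

Derivation:
A = 30^33 mod 41  (bits of 33 = 100001)
  bit 0 = 1: r = r^2 * 30 mod 41 = 1^2 * 30 = 1*30 = 30
  bit 1 = 0: r = r^2 mod 41 = 30^2 = 39
  bit 2 = 0: r = r^2 mod 41 = 39^2 = 4
  bit 3 = 0: r = r^2 mod 41 = 4^2 = 16
  bit 4 = 0: r = r^2 mod 41 = 16^2 = 10
  bit 5 = 1: r = r^2 * 30 mod 41 = 10^2 * 30 = 18*30 = 7
  -> A = 7
B = 30^28 mod 41  (bits of 28 = 11100)
  bit 0 = 1: r = r^2 * 30 mod 41 = 1^2 * 30 = 1*30 = 30
  bit 1 = 1: r = r^2 * 30 mod 41 = 30^2 * 30 = 39*30 = 22
  bit 2 = 1: r = r^2 * 30 mod 41 = 22^2 * 30 = 33*30 = 6
  bit 3 = 0: r = r^2 mod 41 = 6^2 = 36
  bit 4 = 0: r = r^2 mod 41 = 36^2 = 25
  -> B = 25
s = B^a = 25^33 mod 41  (bits of 33 = 100001)
  bit 0 = 1: r = r^2 * 25 mod 41 = 1^2 * 25 = 1*25 = 25
  bit 1 = 0: r = r^2 mod 41 = 25^2 = 10
  bit 2 = 0: r = r^2 mod 41 = 10^2 = 18
  bit 3 = 0: r = r^2 mod 41 = 18^2 = 37
  bit 4 = 0: r = r^2 mod 41 = 37^2 = 16
  bit 5 = 1: r = r^2 * 25 mod 41 = 16^2 * 25 = 10*25 = 4
  -> s = B^a = 4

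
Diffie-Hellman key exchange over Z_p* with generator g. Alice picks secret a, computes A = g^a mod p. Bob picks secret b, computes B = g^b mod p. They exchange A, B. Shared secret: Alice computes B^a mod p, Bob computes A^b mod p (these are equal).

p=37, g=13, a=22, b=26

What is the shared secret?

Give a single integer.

A = 13^22 mod 37  (bits of 22 = 10110)
  bit 0 = 1: r = r^2 * 13 mod 37 = 1^2 * 13 = 1*13 = 13
  bit 1 = 0: r = r^2 mod 37 = 13^2 = 21
  bit 2 = 1: r = r^2 * 13 mod 37 = 21^2 * 13 = 34*13 = 35
  bit 3 = 1: r = r^2 * 13 mod 37 = 35^2 * 13 = 4*13 = 15
  bit 4 = 0: r = r^2 mod 37 = 15^2 = 3
  -> A = 3
B = 13^26 mod 37  (bits of 26 = 11010)
  bit 0 = 1: r = r^2 * 13 mod 37 = 1^2 * 13 = 1*13 = 13
  bit 1 = 1: r = r^2 * 13 mod 37 = 13^2 * 13 = 21*13 = 14
  bit 2 = 0: r = r^2 mod 37 = 14^2 = 11
  bit 3 = 1: r = r^2 * 13 mod 37 = 11^2 * 13 = 10*13 = 19
  bit 4 = 0: r = r^2 mod 37 = 19^2 = 28
  -> B = 28
s = B^a = 28^22 mod 37  (bits of 22 = 10110)
  bit 0 = 1: r = r^2 * 28 mod 37 = 1^2 * 28 = 1*28 = 28
  bit 1 = 0: r = r^2 mod 37 = 28^2 = 7
  bit 2 = 1: r = r^2 * 28 mod 37 = 7^2 * 28 = 12*28 = 3
  bit 3 = 1: r = r^2 * 28 mod 37 = 3^2 * 28 = 9*28 = 30
  bit 4 = 0: r = r^2 mod 37 = 30^2 = 12
  -> s = B^a = 12

Answer: 12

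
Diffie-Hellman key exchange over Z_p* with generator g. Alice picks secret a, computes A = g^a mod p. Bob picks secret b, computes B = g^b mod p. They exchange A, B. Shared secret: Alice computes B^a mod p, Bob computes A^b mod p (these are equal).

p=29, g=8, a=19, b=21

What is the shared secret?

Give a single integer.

A = 8^19 mod 29  (bits of 19 = 10011)
  bit 0 = 1: r = r^2 * 8 mod 29 = 1^2 * 8 = 1*8 = 8
  bit 1 = 0: r = r^2 mod 29 = 8^2 = 6
  bit 2 = 0: r = r^2 mod 29 = 6^2 = 7
  bit 3 = 1: r = r^2 * 8 mod 29 = 7^2 * 8 = 20*8 = 15
  bit 4 = 1: r = r^2 * 8 mod 29 = 15^2 * 8 = 22*8 = 2
  -> A = 2
B = 8^21 mod 29  (bits of 21 = 10101)
  bit 0 = 1: r = r^2 * 8 mod 29 = 1^2 * 8 = 1*8 = 8
  bit 1 = 0: r = r^2 mod 29 = 8^2 = 6
  bit 2 = 1: r = r^2 * 8 mod 29 = 6^2 * 8 = 7*8 = 27
  bit 3 = 0: r = r^2 mod 29 = 27^2 = 4
  bit 4 = 1: r = r^2 * 8 mod 29 = 4^2 * 8 = 16*8 = 12
  -> B = 12
s = B^a = 12^19 mod 29  (bits of 19 = 10011)
  bit 0 = 1: r = r^2 * 12 mod 29 = 1^2 * 12 = 1*12 = 12
  bit 1 = 0: r = r^2 mod 29 = 12^2 = 28
  bit 2 = 0: r = r^2 mod 29 = 28^2 = 1
  bit 3 = 1: r = r^2 * 12 mod 29 = 1^2 * 12 = 1*12 = 12
  bit 4 = 1: r = r^2 * 12 mod 29 = 12^2 * 12 = 28*12 = 17
  -> s = B^a = 17

Answer: 17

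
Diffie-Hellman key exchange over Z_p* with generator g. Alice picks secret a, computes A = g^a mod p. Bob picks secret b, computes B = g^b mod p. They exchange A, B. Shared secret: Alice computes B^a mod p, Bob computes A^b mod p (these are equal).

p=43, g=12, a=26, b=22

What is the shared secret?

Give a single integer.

Answer: 9

Derivation:
A = 12^26 mod 43  (bits of 26 = 11010)
  bit 0 = 1: r = r^2 * 12 mod 43 = 1^2 * 12 = 1*12 = 12
  bit 1 = 1: r = r^2 * 12 mod 43 = 12^2 * 12 = 15*12 = 8
  bit 2 = 0: r = r^2 mod 43 = 8^2 = 21
  bit 3 = 1: r = r^2 * 12 mod 43 = 21^2 * 12 = 11*12 = 3
  bit 4 = 0: r = r^2 mod 43 = 3^2 = 9
  -> A = 9
B = 12^22 mod 43  (bits of 22 = 10110)
  bit 0 = 1: r = r^2 * 12 mod 43 = 1^2 * 12 = 1*12 = 12
  bit 1 = 0: r = r^2 mod 43 = 12^2 = 15
  bit 2 = 1: r = r^2 * 12 mod 43 = 15^2 * 12 = 10*12 = 34
  bit 3 = 1: r = r^2 * 12 mod 43 = 34^2 * 12 = 38*12 = 26
  bit 4 = 0: r = r^2 mod 43 = 26^2 = 31
  -> B = 31
s = B^a = 31^26 mod 43  (bits of 26 = 11010)
  bit 0 = 1: r = r^2 * 31 mod 43 = 1^2 * 31 = 1*31 = 31
  bit 1 = 1: r = r^2 * 31 mod 43 = 31^2 * 31 = 15*31 = 35
  bit 2 = 0: r = r^2 mod 43 = 35^2 = 21
  bit 3 = 1: r = r^2 * 31 mod 43 = 21^2 * 31 = 11*31 = 40
  bit 4 = 0: r = r^2 mod 43 = 40^2 = 9
  -> s = B^a = 9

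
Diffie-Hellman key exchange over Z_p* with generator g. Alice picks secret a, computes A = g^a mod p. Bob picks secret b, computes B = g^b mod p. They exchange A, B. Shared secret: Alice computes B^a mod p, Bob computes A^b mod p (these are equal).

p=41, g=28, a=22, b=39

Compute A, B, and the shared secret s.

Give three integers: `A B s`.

A = 28^22 mod 41  (bits of 22 = 10110)
  bit 0 = 1: r = r^2 * 28 mod 41 = 1^2 * 28 = 1*28 = 28
  bit 1 = 0: r = r^2 mod 41 = 28^2 = 5
  bit 2 = 1: r = r^2 * 28 mod 41 = 5^2 * 28 = 25*28 = 3
  bit 3 = 1: r = r^2 * 28 mod 41 = 3^2 * 28 = 9*28 = 6
  bit 4 = 0: r = r^2 mod 41 = 6^2 = 36
  -> A = 36
B = 28^39 mod 41  (bits of 39 = 100111)
  bit 0 = 1: r = r^2 * 28 mod 41 = 1^2 * 28 = 1*28 = 28
  bit 1 = 0: r = r^2 mod 41 = 28^2 = 5
  bit 2 = 0: r = r^2 mod 41 = 5^2 = 25
  bit 3 = 1: r = r^2 * 28 mod 41 = 25^2 * 28 = 10*28 = 34
  bit 4 = 1: r = r^2 * 28 mod 41 = 34^2 * 28 = 8*28 = 19
  bit 5 = 1: r = r^2 * 28 mod 41 = 19^2 * 28 = 33*28 = 22
  -> B = 22
s = B^a = 22^22 mod 41  (bits of 22 = 10110)
  bit 0 = 1: r = r^2 * 22 mod 41 = 1^2 * 22 = 1*22 = 22
  bit 1 = 0: r = r^2 mod 41 = 22^2 = 33
  bit 2 = 1: r = r^2 * 22 mod 41 = 33^2 * 22 = 23*22 = 14
  bit 3 = 1: r = r^2 * 22 mod 41 = 14^2 * 22 = 32*22 = 7
  bit 4 = 0: r = r^2 mod 41 = 7^2 = 8
  -> s = B^a = 8

Answer: 36 22 8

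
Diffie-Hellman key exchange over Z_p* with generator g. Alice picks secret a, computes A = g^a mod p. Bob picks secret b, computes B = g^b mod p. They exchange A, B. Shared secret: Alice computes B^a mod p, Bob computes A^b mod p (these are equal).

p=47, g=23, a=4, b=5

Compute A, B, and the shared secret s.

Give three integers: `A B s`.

A = 23^4 mod 47  (bits of 4 = 100)
  bit 0 = 1: r = r^2 * 23 mod 47 = 1^2 * 23 = 1*23 = 23
  bit 1 = 0: r = r^2 mod 47 = 23^2 = 12
  bit 2 = 0: r = r^2 mod 47 = 12^2 = 3
  -> A = 3
B = 23^5 mod 47  (bits of 5 = 101)
  bit 0 = 1: r = r^2 * 23 mod 47 = 1^2 * 23 = 1*23 = 23
  bit 1 = 0: r = r^2 mod 47 = 23^2 = 12
  bit 2 = 1: r = r^2 * 23 mod 47 = 12^2 * 23 = 3*23 = 22
  -> B = 22
s = B^a = 22^4 mod 47  (bits of 4 = 100)
  bit 0 = 1: r = r^2 * 22 mod 47 = 1^2 * 22 = 1*22 = 22
  bit 1 = 0: r = r^2 mod 47 = 22^2 = 14
  bit 2 = 0: r = r^2 mod 47 = 14^2 = 8
  -> s = B^a = 8

Answer: 3 22 8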